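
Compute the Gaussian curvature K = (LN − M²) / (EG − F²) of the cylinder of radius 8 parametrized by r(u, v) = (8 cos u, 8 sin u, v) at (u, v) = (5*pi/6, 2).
K = 0

Coefficients of the first fundamental form: E = 64, F = 0, G = 1.
Coefficients of the second fundamental form: L = -8, M = 0, N = 0.
Assemble K = (LN − M²)/(EG − F²) = 0. At (u, v) = (5*pi/6, 2): K = 0.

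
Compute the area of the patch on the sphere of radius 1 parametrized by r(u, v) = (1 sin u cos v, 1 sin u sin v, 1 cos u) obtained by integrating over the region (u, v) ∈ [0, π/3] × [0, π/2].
Area = pi/4

Area = ∫∫ √(EG − F²) du dv with √(EG − F²) = Abs(sin(u)). Integrating over [0, π/3] × [0, π/2] gives pi/4.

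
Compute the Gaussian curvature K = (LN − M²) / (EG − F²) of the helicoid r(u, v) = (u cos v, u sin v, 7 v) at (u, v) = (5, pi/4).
K = -49/5476

Coefficients of the first fundamental form: E = 1, F = 0, G = u^2 + 49.
Coefficients of the second fundamental form: L = 0, M = -7/sqrt(u^2 + 49), N = 0.
Assemble K = (LN − M²)/(EG − F²) = -49/(u^2 + 49)^2. At (u, v) = (5, pi/4): K = -49/5476.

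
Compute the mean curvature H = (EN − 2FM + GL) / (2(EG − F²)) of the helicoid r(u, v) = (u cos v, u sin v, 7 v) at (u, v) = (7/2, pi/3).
H = 0

With E = 1, F = 0, G = u^2 + 49, L = 0, M = -7/sqrt(u^2 + 49), N = 0, assemble
  H = (EN − 2FM + GL) / (2(EG − F²)) = 0.
At (u, v) = (7/2, pi/3): H = 0.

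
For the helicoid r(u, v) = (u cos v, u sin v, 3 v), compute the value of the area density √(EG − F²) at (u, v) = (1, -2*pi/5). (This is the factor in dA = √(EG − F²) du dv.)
√(EG − F²)|_{(1, -2*pi/5)} = sqrt(10)

E = 1, F = 0, G = u^2 + 9, so EG − F² = u^2 + 9. Taking the positive square root: √(EG − F²) = sqrt(u^2 + 9). At (u, v) = (1, -2*pi/5): sqrt(10).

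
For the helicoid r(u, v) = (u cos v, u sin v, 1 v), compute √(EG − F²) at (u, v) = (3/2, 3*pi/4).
√(EG − F²)|_{(3/2, 3*pi/4)} = sqrt(13)/2

E = 1, F = 0, G = u^2 + 1; EG − F² = u^2 + 1; √(EG − F²) = sqrt(u^2 + 1). At the given point: sqrt(13)/2.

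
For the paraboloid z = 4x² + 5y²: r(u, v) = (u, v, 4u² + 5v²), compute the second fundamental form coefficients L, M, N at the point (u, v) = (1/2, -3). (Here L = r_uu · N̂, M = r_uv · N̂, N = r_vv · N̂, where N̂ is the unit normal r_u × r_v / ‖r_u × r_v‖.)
L = 8*sqrt(917)/917;  M = 0;  N = 10*sqrt(917)/917

Compute the unit normal N̂(u, v) = (-8*u/sqrt(64*u^2 + 100*v^2 + 1), -10*v/sqrt(64*u^2 + 100*v^2 + 1), 1/sqrt(64*u^2 + 100*v^2 + 1)), and the second partials r_uu, r_uv, r_vv. Take dot products:
  L(u, v) = r_uu · N̂ = 8/sqrt(64*u^2 + 100*v^2 + 1),
  M(u, v) = r_uv · N̂ = 0,
  N(u, v) = r_vv · N̂ = 10/sqrt(64*u^2 + 100*v^2 + 1).
Evaluating at (u, v) = (1/2, -3):
  L = 8*sqrt(917)/917, M = 0, N = 10*sqrt(917)/917.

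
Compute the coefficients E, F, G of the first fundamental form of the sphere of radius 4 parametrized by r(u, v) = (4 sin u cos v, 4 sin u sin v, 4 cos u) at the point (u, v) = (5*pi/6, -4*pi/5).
E = 16;  F = 0;  G = 4

Partials: r_u = (4*cos(u)*cos(v), 4*sin(v)*cos(u), -4*sin(u)), r_v = (-4*sin(u)*sin(v), 4*sin(u)*cos(v), 0). As functions of (u, v):
  E = r_u · r_u = 16,
  F = r_u · r_v = 0,
  G = r_v · r_v = 16*sin(u)^2.
Evaluating at (u, v) = (5*pi/6, -4*pi/5): E = 16, F = 0, G = 4.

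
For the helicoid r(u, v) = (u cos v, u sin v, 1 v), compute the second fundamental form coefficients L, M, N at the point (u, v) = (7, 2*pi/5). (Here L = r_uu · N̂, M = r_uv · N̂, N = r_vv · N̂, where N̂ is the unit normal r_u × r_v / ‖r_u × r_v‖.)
L = 0;  M = -sqrt(2)/10;  N = 0

Compute the unit normal N̂(u, v) = (sin(v)/sqrt(u^2 + 1), -cos(v)/sqrt(u^2 + 1), u/sqrt(u^2 + 1)), and the second partials r_uu, r_uv, r_vv. Take dot products:
  L(u, v) = r_uu · N̂ = 0,
  M(u, v) = r_uv · N̂ = -1/sqrt(u^2 + 1),
  N(u, v) = r_vv · N̂ = 0.
Evaluating at (u, v) = (7, 2*pi/5):
  L = 0, M = -sqrt(2)/10, N = 0.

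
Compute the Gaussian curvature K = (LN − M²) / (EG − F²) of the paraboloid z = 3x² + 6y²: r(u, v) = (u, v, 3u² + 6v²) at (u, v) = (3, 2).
K = 72/811801

Coefficients of the first fundamental form: E = 36*u^2 + 1, F = 72*u*v, G = 144*v^2 + 1.
Coefficients of the second fundamental form: L = 6/sqrt(36*u^2 + 144*v^2 + 1), M = 0, N = 12/sqrt(36*u^2 + 144*v^2 + 1).
Assemble K = (LN − M²)/(EG − F²) = 72/(1296*u^4 + 10368*u^2*v^2 + 72*u^2 + 20736*v^4 + 288*v^2 + 1). At (u, v) = (3, 2): K = 72/811801.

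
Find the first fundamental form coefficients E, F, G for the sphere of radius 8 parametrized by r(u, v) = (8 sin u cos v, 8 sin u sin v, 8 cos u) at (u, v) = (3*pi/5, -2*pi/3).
E = 64;  F = 0;  G = 8*sqrt(5) + 40

Partials: r_u = (8*cos(u)*cos(v), 8*sin(v)*cos(u), -8*sin(u)), r_v = (-8*sin(u)*sin(v), 8*sin(u)*cos(v), 0). As functions of (u, v):
  E = r_u · r_u = 64,
  F = r_u · r_v = 0,
  G = r_v · r_v = 64*sin(u)^2.
Evaluating at (u, v) = (3*pi/5, -2*pi/3): E = 64, F = 0, G = 8*sqrt(5) + 40.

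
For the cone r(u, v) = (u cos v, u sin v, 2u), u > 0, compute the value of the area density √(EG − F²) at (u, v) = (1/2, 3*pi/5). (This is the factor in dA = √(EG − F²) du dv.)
√(EG − F²)|_{(1/2, 3*pi/5)} = sqrt(5)/2

E = 5, F = 0, G = u^2, so EG − F² = 5*u^2. Taking the positive square root: √(EG − F²) = sqrt(5)*Abs(u). At (u, v) = (1/2, 3*pi/5): sqrt(5)/2.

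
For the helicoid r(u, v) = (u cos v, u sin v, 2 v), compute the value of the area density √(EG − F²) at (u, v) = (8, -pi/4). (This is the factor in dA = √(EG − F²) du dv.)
√(EG − F²)|_{(8, -pi/4)} = 2*sqrt(17)

E = 1, F = 0, G = u^2 + 4, so EG − F² = u^2 + 4. Taking the positive square root: √(EG − F²) = sqrt(u^2 + 4). At (u, v) = (8, -pi/4): 2*sqrt(17).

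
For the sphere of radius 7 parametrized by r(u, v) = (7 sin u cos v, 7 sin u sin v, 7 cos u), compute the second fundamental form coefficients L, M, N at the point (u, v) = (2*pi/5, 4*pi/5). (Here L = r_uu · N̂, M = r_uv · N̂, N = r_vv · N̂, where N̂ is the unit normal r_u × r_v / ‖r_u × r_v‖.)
L = -7;  M = 0;  N = -35/8 - 7*sqrt(5)/8

Compute the unit normal N̂(u, v) = (sin(u)^2*cos(v)/Abs(sin(u)), sin(u)^2*sin(v)/Abs(sin(u)), sin(2*u)/(2*Abs(sin(u)))), and the second partials r_uu, r_uv, r_vv. Take dot products:
  L(u, v) = r_uu · N̂ = -7*sin(u)/Abs(sin(u)),
  M(u, v) = r_uv · N̂ = 0,
  N(u, v) = r_vv · N̂ = -7*sin(u)^3/Abs(sin(u)).
Evaluating at (u, v) = (2*pi/5, 4*pi/5):
  L = -7, M = 0, N = -35/8 - 7*sqrt(5)/8.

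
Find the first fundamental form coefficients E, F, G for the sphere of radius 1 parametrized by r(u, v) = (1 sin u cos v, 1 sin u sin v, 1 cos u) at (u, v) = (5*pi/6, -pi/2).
E = 1;  F = 0;  G = 1/4

Partials: r_u = (cos(u)*cos(v), sin(v)*cos(u), -sin(u)), r_v = (-sin(u)*sin(v), sin(u)*cos(v), 0). As functions of (u, v):
  E = r_u · r_u = 1,
  F = r_u · r_v = 0,
  G = r_v · r_v = sin(u)^2.
Evaluating at (u, v) = (5*pi/6, -pi/2): E = 1, F = 0, G = 1/4.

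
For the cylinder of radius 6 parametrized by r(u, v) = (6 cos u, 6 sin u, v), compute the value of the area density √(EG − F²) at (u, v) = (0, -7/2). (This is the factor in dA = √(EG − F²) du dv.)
√(EG − F²)|_{(0, -7/2)} = 6

E = 36, F = 0, G = 1, so EG − F² = 36. Taking the positive square root: √(EG − F²) = 6. At (u, v) = (0, -7/2): 6.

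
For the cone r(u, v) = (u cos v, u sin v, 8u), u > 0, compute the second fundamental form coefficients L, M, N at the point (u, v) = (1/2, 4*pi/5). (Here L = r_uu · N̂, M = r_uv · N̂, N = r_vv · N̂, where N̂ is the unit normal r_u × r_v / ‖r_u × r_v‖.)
L = 0;  M = 0;  N = 4*sqrt(65)/65

Compute the unit normal N̂(u, v) = (-8*sqrt(65)*u*cos(v)/(65*Abs(u)), -8*sqrt(65)*u*sin(v)/(65*Abs(u)), sqrt(65)*u/(65*Abs(u))), and the second partials r_uu, r_uv, r_vv. Take dot products:
  L(u, v) = r_uu · N̂ = 0,
  M(u, v) = r_uv · N̂ = 0,
  N(u, v) = r_vv · N̂ = 8*sqrt(65)*u^2/(65*Abs(u)).
Evaluating at (u, v) = (1/2, 4*pi/5):
  L = 0, M = 0, N = 4*sqrt(65)/65.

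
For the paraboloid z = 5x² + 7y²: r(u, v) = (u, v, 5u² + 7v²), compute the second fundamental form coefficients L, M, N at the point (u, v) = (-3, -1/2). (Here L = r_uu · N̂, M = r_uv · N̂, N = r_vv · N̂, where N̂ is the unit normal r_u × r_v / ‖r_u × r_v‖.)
L = sqrt(38)/19;  M = 0;  N = 7*sqrt(38)/95

Compute the unit normal N̂(u, v) = (-10*u/sqrt(100*u^2 + 196*v^2 + 1), -14*v/sqrt(100*u^2 + 196*v^2 + 1), 1/sqrt(100*u^2 + 196*v^2 + 1)), and the second partials r_uu, r_uv, r_vv. Take dot products:
  L(u, v) = r_uu · N̂ = 10/sqrt(100*u^2 + 196*v^2 + 1),
  M(u, v) = r_uv · N̂ = 0,
  N(u, v) = r_vv · N̂ = 14/sqrt(100*u^2 + 196*v^2 + 1).
Evaluating at (u, v) = (-3, -1/2):
  L = sqrt(38)/19, M = 0, N = 7*sqrt(38)/95.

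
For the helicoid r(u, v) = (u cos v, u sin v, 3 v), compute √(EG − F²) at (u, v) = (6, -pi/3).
√(EG − F²)|_{(6, -pi/3)} = 3*sqrt(5)

E = 1, F = 0, G = u^2 + 9; EG − F² = u^2 + 9; √(EG − F²) = sqrt(u^2 + 9). At the given point: 3*sqrt(5).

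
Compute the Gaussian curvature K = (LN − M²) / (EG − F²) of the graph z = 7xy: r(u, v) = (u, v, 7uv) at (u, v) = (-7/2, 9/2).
K = -196/10156969

Coefficients of the first fundamental form: E = 49*v^2 + 1, F = 49*u*v, G = 49*u^2 + 1.
Coefficients of the second fundamental form: L = 0, M = 7/sqrt(49*u^2 + 49*v^2 + 1), N = 0.
Assemble K = (LN − M²)/(EG − F²) = -49/(2401*u^4 + 4802*u^2*v^2 + 98*u^2 + 2401*v^4 + 98*v^2 + 1). At (u, v) = (-7/2, 9/2): K = -196/10156969.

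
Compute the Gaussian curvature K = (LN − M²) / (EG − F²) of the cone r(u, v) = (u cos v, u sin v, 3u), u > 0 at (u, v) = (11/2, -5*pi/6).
K = 0

Coefficients of the first fundamental form: E = 10, F = 0, G = u^2.
Coefficients of the second fundamental form: L = 0, M = 0, N = 3*sqrt(10)*u^2/(10*Abs(u)).
Assemble K = (LN − M²)/(EG − F²) = 0. At (u, v) = (11/2, -5*pi/6): K = 0.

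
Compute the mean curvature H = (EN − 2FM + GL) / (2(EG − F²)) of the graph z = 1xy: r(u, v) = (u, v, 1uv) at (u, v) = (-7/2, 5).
H = 140*sqrt(17)/7803

With E = v^2 + 1, F = u*v, G = u^2 + 1, L = 0, M = 1/sqrt(u^2 + v^2 + 1), N = 0, assemble
  H = (EN − 2FM + GL) / (2(EG − F²)) = -u*v/(u^2 + v^2 + 1)^(3/2).
At (u, v) = (-7/2, 5): H = 140*sqrt(17)/7803.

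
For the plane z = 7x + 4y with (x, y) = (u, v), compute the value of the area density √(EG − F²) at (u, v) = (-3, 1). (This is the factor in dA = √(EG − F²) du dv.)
√(EG − F²)|_{(-3, 1)} = sqrt(66)

E = 50, F = 28, G = 17, so EG − F² = 66. Taking the positive square root: √(EG − F²) = sqrt(66). At (u, v) = (-3, 1): sqrt(66).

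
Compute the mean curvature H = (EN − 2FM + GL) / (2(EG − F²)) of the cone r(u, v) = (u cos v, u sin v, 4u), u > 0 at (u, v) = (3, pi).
H = 2*sqrt(17)/51

With E = 17, F = 0, G = u^2, L = 0, M = 0, N = 4*sqrt(17)*u^2/(17*Abs(u)), assemble
  H = (EN − 2FM + GL) / (2(EG − F²)) = 2*sqrt(17)/(17*Abs(u)).
At (u, v) = (3, pi): H = 2*sqrt(17)/51.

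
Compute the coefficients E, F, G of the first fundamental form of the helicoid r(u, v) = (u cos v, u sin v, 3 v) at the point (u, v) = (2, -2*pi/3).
E = 1;  F = 0;  G = 13

Partials: r_u = (cos(v), sin(v), 0), r_v = (-u*sin(v), u*cos(v), 3). As functions of (u, v):
  E = r_u · r_u = 1,
  F = r_u · r_v = 0,
  G = r_v · r_v = u^2 + 9.
Evaluating at (u, v) = (2, -2*pi/3): E = 1, F = 0, G = 13.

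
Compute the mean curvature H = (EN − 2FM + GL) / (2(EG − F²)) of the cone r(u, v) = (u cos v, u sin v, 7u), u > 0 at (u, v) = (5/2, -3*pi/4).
H = 7*sqrt(2)/50

With E = 50, F = 0, G = u^2, L = 0, M = 0, N = 7*sqrt(2)*u^2/(10*Abs(u)), assemble
  H = (EN − 2FM + GL) / (2(EG − F²)) = 7*sqrt(2)/(20*Abs(u)).
At (u, v) = (5/2, -3*pi/4): H = 7*sqrt(2)/50.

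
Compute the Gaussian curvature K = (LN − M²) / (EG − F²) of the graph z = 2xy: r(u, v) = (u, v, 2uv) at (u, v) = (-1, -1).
K = -4/81

Coefficients of the first fundamental form: E = 4*v^2 + 1, F = 4*u*v, G = 4*u^2 + 1.
Coefficients of the second fundamental form: L = 0, M = 2/sqrt(4*u^2 + 4*v^2 + 1), N = 0.
Assemble K = (LN − M²)/(EG − F²) = -4/(16*u^4 + 32*u^2*v^2 + 8*u^2 + 16*v^4 + 8*v^2 + 1). At (u, v) = (-1, -1): K = -4/81.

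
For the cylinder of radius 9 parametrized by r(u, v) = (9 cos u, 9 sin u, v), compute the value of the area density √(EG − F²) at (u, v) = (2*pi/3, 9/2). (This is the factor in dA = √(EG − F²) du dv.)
√(EG − F²)|_{(2*pi/3, 9/2)} = 9

E = 81, F = 0, G = 1, so EG − F² = 81. Taking the positive square root: √(EG − F²) = 9. At (u, v) = (2*pi/3, 9/2): 9.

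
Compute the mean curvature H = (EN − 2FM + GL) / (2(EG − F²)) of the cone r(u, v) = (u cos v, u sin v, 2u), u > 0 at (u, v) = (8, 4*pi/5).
H = sqrt(5)/40

With E = 5, F = 0, G = u^2, L = 0, M = 0, N = 2*sqrt(5)*u^2/(5*Abs(u)), assemble
  H = (EN − 2FM + GL) / (2(EG − F²)) = sqrt(5)/(5*Abs(u)).
At (u, v) = (8, 4*pi/5): H = sqrt(5)/40.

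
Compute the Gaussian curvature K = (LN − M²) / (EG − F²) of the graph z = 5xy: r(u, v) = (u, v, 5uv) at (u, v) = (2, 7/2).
K = -400/2653641

Coefficients of the first fundamental form: E = 25*v^2 + 1, F = 25*u*v, G = 25*u^2 + 1.
Coefficients of the second fundamental form: L = 0, M = 5/sqrt(25*u^2 + 25*v^2 + 1), N = 0.
Assemble K = (LN − M²)/(EG − F²) = -25/(625*u^4 + 1250*u^2*v^2 + 50*u^2 + 625*v^4 + 50*v^2 + 1). At (u, v) = (2, 7/2): K = -400/2653641.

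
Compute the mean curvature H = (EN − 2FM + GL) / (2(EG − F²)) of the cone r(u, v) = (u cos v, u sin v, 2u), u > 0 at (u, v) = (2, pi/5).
H = sqrt(5)/10

With E = 5, F = 0, G = u^2, L = 0, M = 0, N = 2*sqrt(5)*u^2/(5*Abs(u)), assemble
  H = (EN − 2FM + GL) / (2(EG − F²)) = sqrt(5)/(5*Abs(u)).
At (u, v) = (2, pi/5): H = sqrt(5)/10.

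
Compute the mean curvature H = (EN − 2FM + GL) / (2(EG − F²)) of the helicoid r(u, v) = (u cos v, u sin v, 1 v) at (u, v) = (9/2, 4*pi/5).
H = 0

With E = 1, F = 0, G = u^2 + 1, L = 0, M = -1/sqrt(u^2 + 1), N = 0, assemble
  H = (EN − 2FM + GL) / (2(EG − F²)) = 0.
At (u, v) = (9/2, 4*pi/5): H = 0.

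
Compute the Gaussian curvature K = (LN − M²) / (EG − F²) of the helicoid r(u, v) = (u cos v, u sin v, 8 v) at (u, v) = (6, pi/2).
K = -4/625

Coefficients of the first fundamental form: E = 1, F = 0, G = u^2 + 64.
Coefficients of the second fundamental form: L = 0, M = -8/sqrt(u^2 + 64), N = 0.
Assemble K = (LN − M²)/(EG − F²) = -64/(u^2 + 64)^2. At (u, v) = (6, pi/2): K = -4/625.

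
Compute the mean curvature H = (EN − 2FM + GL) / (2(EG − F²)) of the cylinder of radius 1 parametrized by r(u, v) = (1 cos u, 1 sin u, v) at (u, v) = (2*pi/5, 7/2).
H = -1/2

With E = 1, F = 0, G = 1, L = -1, M = 0, N = 0, assemble
  H = (EN − 2FM + GL) / (2(EG − F²)) = -1/2.
At (u, v) = (2*pi/5, 7/2): H = -1/2.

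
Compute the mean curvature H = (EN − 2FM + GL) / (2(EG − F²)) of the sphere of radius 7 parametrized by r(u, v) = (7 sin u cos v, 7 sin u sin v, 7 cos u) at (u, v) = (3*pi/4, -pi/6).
H = -1/7

With E = 49, F = 0, G = 49*sin(u)^2, L = -7*sin(u)/Abs(sin(u)), M = 0, N = -7*sin(u)^3/Abs(sin(u)), assemble
  H = (EN − 2FM + GL) / (2(EG − F²)) = -sin(u)/(7*Abs(sin(u))).
At (u, v) = (3*pi/4, -pi/6): H = -1/7.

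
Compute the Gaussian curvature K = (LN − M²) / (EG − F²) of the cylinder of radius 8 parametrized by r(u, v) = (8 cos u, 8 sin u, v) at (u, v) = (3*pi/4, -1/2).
K = 0

Coefficients of the first fundamental form: E = 64, F = 0, G = 1.
Coefficients of the second fundamental form: L = -8, M = 0, N = 0.
Assemble K = (LN − M²)/(EG − F²) = 0. At (u, v) = (3*pi/4, -1/2): K = 0.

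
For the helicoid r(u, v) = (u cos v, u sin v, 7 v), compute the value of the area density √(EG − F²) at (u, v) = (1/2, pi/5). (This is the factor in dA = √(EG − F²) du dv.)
√(EG − F²)|_{(1/2, pi/5)} = sqrt(197)/2

E = 1, F = 0, G = u^2 + 49, so EG − F² = u^2 + 49. Taking the positive square root: √(EG − F²) = sqrt(u^2 + 49). At (u, v) = (1/2, pi/5): sqrt(197)/2.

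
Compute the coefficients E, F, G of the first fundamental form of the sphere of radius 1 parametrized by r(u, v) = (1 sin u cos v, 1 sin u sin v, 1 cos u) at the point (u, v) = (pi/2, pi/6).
E = 1;  F = 0;  G = 1

Partials: r_u = (cos(u)*cos(v), sin(v)*cos(u), -sin(u)), r_v = (-sin(u)*sin(v), sin(u)*cos(v), 0). As functions of (u, v):
  E = r_u · r_u = 1,
  F = r_u · r_v = 0,
  G = r_v · r_v = sin(u)^2.
Evaluating at (u, v) = (pi/2, pi/6): E = 1, F = 0, G = 1.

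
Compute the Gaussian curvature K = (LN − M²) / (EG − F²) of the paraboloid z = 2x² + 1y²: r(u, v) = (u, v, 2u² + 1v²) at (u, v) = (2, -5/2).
K = 2/2025

Coefficients of the first fundamental form: E = 16*u^2 + 1, F = 8*u*v, G = 4*v^2 + 1.
Coefficients of the second fundamental form: L = 4/sqrt(16*u^2 + 4*v^2 + 1), M = 0, N = 2/sqrt(16*u^2 + 4*v^2 + 1).
Assemble K = (LN − M²)/(EG − F²) = 8/(256*u^4 + 128*u^2*v^2 + 32*u^2 + 16*v^4 + 8*v^2 + 1). At (u, v) = (2, -5/2): K = 2/2025.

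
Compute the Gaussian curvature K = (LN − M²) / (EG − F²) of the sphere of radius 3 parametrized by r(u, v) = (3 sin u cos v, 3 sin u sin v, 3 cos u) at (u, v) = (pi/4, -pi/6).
K = 1/9

Coefficients of the first fundamental form: E = 9, F = 0, G = 9*sin(u)^2.
Coefficients of the second fundamental form: L = -3*sin(u)/Abs(sin(u)), M = 0, N = -3*sin(u)^3/Abs(sin(u)).
Assemble K = (LN − M²)/(EG − F²) = 1/9. At (u, v) = (pi/4, -pi/6): K = 1/9.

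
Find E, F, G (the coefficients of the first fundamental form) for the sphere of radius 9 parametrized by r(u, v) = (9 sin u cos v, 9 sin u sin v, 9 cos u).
E = 81;  F = 0;  G = 81*sin(u)^2

Compute partials: r_u = (9*cos(u)*cos(v), 9*sin(v)*cos(u), -9*sin(u)), r_v = (-9*sin(u)*sin(v), 9*sin(u)*cos(v), 0). Then
  E = r_u · r_u = 81,
  F = r_u · r_v = 0,
  G = r_v · r_v = 81*sin(u)^2.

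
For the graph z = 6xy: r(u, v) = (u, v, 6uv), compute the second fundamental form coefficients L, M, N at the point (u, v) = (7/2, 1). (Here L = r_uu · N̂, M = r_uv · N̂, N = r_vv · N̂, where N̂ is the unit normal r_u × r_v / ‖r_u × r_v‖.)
L = 0;  M = 3*sqrt(478)/239;  N = 0

Compute the unit normal N̂(u, v) = (-6*v/sqrt(36*u^2 + 36*v^2 + 1), -6*u/sqrt(36*u^2 + 36*v^2 + 1), 1/sqrt(36*u^2 + 36*v^2 + 1)), and the second partials r_uu, r_uv, r_vv. Take dot products:
  L(u, v) = r_uu · N̂ = 0,
  M(u, v) = r_uv · N̂ = 6/sqrt(36*u^2 + 36*v^2 + 1),
  N(u, v) = r_vv · N̂ = 0.
Evaluating at (u, v) = (7/2, 1):
  L = 0, M = 3*sqrt(478)/239, N = 0.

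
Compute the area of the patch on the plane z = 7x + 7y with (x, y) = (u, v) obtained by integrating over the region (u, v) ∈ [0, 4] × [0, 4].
Area = 48*sqrt(11)

Area = ∫∫ √(EG − F²) du dv with √(EG − F²) = 3*sqrt(11). Integrating over [0, 4] × [0, 4] gives 48*sqrt(11).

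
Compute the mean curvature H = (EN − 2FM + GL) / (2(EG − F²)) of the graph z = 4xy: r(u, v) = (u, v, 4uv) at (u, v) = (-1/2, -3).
H = -96*sqrt(149)/22201

With E = 16*v^2 + 1, F = 16*u*v, G = 16*u^2 + 1, L = 0, M = 4/sqrt(16*u^2 + 16*v^2 + 1), N = 0, assemble
  H = (EN − 2FM + GL) / (2(EG − F²)) = -64*u*v/(16*u^2 + 16*v^2 + 1)^(3/2).
At (u, v) = (-1/2, -3): H = -96*sqrt(149)/22201.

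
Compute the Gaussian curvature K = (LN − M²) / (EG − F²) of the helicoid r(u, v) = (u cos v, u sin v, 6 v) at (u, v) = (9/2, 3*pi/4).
K = -64/5625

Coefficients of the first fundamental form: E = 1, F = 0, G = u^2 + 36.
Coefficients of the second fundamental form: L = 0, M = -6/sqrt(u^2 + 36), N = 0.
Assemble K = (LN − M²)/(EG − F²) = -36/(u^2 + 36)^2. At (u, v) = (9/2, 3*pi/4): K = -64/5625.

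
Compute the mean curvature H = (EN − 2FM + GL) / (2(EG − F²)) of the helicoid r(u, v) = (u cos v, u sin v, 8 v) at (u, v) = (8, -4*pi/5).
H = 0

With E = 1, F = 0, G = u^2 + 64, L = 0, M = -8/sqrt(u^2 + 64), N = 0, assemble
  H = (EN − 2FM + GL) / (2(EG − F²)) = 0.
At (u, v) = (8, -4*pi/5): H = 0.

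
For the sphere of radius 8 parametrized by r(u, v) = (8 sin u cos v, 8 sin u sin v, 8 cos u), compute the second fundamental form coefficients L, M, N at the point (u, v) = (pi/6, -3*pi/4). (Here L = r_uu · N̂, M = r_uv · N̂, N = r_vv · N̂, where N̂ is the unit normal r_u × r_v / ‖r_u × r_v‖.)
L = -8;  M = 0;  N = -2

Compute the unit normal N̂(u, v) = (sin(u)^2*cos(v)/Abs(sin(u)), sin(u)^2*sin(v)/Abs(sin(u)), sin(2*u)/(2*Abs(sin(u)))), and the second partials r_uu, r_uv, r_vv. Take dot products:
  L(u, v) = r_uu · N̂ = -8*sin(u)/Abs(sin(u)),
  M(u, v) = r_uv · N̂ = 0,
  N(u, v) = r_vv · N̂ = -8*sin(u)^3/Abs(sin(u)).
Evaluating at (u, v) = (pi/6, -3*pi/4):
  L = -8, M = 0, N = -2.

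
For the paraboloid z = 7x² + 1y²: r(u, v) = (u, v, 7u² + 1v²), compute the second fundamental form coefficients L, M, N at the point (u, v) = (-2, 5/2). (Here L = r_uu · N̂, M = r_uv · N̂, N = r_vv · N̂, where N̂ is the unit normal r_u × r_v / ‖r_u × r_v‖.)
L = 7*sqrt(10)/45;  M = 0;  N = sqrt(10)/45

Compute the unit normal N̂(u, v) = (-14*u/sqrt(196*u^2 + 4*v^2 + 1), -2*v/sqrt(196*u^2 + 4*v^2 + 1), 1/sqrt(196*u^2 + 4*v^2 + 1)), and the second partials r_uu, r_uv, r_vv. Take dot products:
  L(u, v) = r_uu · N̂ = 14/sqrt(196*u^2 + 4*v^2 + 1),
  M(u, v) = r_uv · N̂ = 0,
  N(u, v) = r_vv · N̂ = 2/sqrt(196*u^2 + 4*v^2 + 1).
Evaluating at (u, v) = (-2, 5/2):
  L = 7*sqrt(10)/45, M = 0, N = sqrt(10)/45.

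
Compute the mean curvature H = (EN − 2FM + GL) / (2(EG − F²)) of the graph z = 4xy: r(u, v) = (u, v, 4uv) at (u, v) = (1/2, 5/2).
H = -16*sqrt(105)/2205

With E = 16*v^2 + 1, F = 16*u*v, G = 16*u^2 + 1, L = 0, M = 4/sqrt(16*u^2 + 16*v^2 + 1), N = 0, assemble
  H = (EN − 2FM + GL) / (2(EG − F²)) = -64*u*v/(16*u^2 + 16*v^2 + 1)^(3/2).
At (u, v) = (1/2, 5/2): H = -16*sqrt(105)/2205.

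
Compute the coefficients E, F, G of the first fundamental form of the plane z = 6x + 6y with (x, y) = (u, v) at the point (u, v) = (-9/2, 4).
E = 37;  F = 36;  G = 37

Partials: r_u = (1, 0, 6), r_v = (0, 1, 6). As functions of (u, v):
  E = r_u · r_u = 37,
  F = r_u · r_v = 36,
  G = r_v · r_v = 37.
Evaluating at (u, v) = (-9/2, 4): E = 37, F = 36, G = 37.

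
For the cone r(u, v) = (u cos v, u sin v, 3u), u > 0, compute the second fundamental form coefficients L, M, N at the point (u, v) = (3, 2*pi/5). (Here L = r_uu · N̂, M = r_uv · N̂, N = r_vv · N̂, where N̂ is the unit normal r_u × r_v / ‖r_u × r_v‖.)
L = 0;  M = 0;  N = 9*sqrt(10)/10

Compute the unit normal N̂(u, v) = (-3*sqrt(10)*u*cos(v)/(10*Abs(u)), -3*sqrt(10)*u*sin(v)/(10*Abs(u)), sqrt(10)*u/(10*Abs(u))), and the second partials r_uu, r_uv, r_vv. Take dot products:
  L(u, v) = r_uu · N̂ = 0,
  M(u, v) = r_uv · N̂ = 0,
  N(u, v) = r_vv · N̂ = 3*sqrt(10)*u^2/(10*Abs(u)).
Evaluating at (u, v) = (3, 2*pi/5):
  L = 0, M = 0, N = 9*sqrt(10)/10.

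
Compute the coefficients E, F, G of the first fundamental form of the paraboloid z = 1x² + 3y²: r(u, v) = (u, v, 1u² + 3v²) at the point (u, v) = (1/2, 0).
E = 2;  F = 0;  G = 1

Partials: r_u = (1, 0, 2*u), r_v = (0, 1, 6*v). As functions of (u, v):
  E = r_u · r_u = 4*u^2 + 1,
  F = r_u · r_v = 12*u*v,
  G = r_v · r_v = 36*v^2 + 1.
Evaluating at (u, v) = (1/2, 0): E = 2, F = 0, G = 1.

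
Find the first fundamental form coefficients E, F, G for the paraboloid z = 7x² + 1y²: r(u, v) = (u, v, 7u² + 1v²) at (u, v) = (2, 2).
E = 785;  F = 112;  G = 17

Partials: r_u = (1, 0, 14*u), r_v = (0, 1, 2*v). As functions of (u, v):
  E = r_u · r_u = 196*u^2 + 1,
  F = r_u · r_v = 28*u*v,
  G = r_v · r_v = 4*v^2 + 1.
Evaluating at (u, v) = (2, 2): E = 785, F = 112, G = 17.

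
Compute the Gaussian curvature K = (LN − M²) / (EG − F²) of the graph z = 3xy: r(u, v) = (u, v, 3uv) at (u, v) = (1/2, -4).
K = -144/346921

Coefficients of the first fundamental form: E = 9*v^2 + 1, F = 9*u*v, G = 9*u^2 + 1.
Coefficients of the second fundamental form: L = 0, M = 3/sqrt(9*u^2 + 9*v^2 + 1), N = 0.
Assemble K = (LN − M²)/(EG − F²) = -9/(81*u^4 + 162*u^2*v^2 + 18*u^2 + 81*v^4 + 18*v^2 + 1). At (u, v) = (1/2, -4): K = -144/346921.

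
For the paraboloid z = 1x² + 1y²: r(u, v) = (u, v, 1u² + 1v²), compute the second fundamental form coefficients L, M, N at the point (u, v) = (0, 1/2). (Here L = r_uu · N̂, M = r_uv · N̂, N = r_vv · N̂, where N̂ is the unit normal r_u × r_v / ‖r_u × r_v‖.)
L = sqrt(2);  M = 0;  N = sqrt(2)

Compute the unit normal N̂(u, v) = (-2*u/sqrt(4*u^2 + 4*v^2 + 1), -2*v/sqrt(4*u^2 + 4*v^2 + 1), 1/sqrt(4*u^2 + 4*v^2 + 1)), and the second partials r_uu, r_uv, r_vv. Take dot products:
  L(u, v) = r_uu · N̂ = 2/sqrt(4*u^2 + 4*v^2 + 1),
  M(u, v) = r_uv · N̂ = 0,
  N(u, v) = r_vv · N̂ = 2/sqrt(4*u^2 + 4*v^2 + 1).
Evaluating at (u, v) = (0, 1/2):
  L = sqrt(2), M = 0, N = sqrt(2).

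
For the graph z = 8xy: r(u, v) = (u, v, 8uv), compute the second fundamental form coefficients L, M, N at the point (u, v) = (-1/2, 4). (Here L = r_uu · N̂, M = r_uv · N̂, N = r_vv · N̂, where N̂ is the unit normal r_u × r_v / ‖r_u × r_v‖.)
L = 0;  M = 8*sqrt(1041)/1041;  N = 0

Compute the unit normal N̂(u, v) = (-8*v/sqrt(64*u^2 + 64*v^2 + 1), -8*u/sqrt(64*u^2 + 64*v^2 + 1), 1/sqrt(64*u^2 + 64*v^2 + 1)), and the second partials r_uu, r_uv, r_vv. Take dot products:
  L(u, v) = r_uu · N̂ = 0,
  M(u, v) = r_uv · N̂ = 8/sqrt(64*u^2 + 64*v^2 + 1),
  N(u, v) = r_vv · N̂ = 0.
Evaluating at (u, v) = (-1/2, 4):
  L = 0, M = 8*sqrt(1041)/1041, N = 0.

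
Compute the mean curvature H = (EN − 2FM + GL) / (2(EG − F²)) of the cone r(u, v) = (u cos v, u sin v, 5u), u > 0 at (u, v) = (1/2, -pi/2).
H = 5*sqrt(26)/26

With E = 26, F = 0, G = u^2, L = 0, M = 0, N = 5*sqrt(26)*u^2/(26*Abs(u)), assemble
  H = (EN − 2FM + GL) / (2(EG − F²)) = 5*sqrt(26)/(52*Abs(u)).
At (u, v) = (1/2, -pi/2): H = 5*sqrt(26)/26.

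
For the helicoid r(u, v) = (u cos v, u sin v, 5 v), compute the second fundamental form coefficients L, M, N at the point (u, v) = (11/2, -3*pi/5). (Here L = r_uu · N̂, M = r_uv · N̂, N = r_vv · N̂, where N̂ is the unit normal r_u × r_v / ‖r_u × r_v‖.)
L = 0;  M = -10*sqrt(221)/221;  N = 0

Compute the unit normal N̂(u, v) = (5*sin(v)/sqrt(u^2 + 25), -5*cos(v)/sqrt(u^2 + 25), u/sqrt(u^2 + 25)), and the second partials r_uu, r_uv, r_vv. Take dot products:
  L(u, v) = r_uu · N̂ = 0,
  M(u, v) = r_uv · N̂ = -5/sqrt(u^2 + 25),
  N(u, v) = r_vv · N̂ = 0.
Evaluating at (u, v) = (11/2, -3*pi/5):
  L = 0, M = -10*sqrt(221)/221, N = 0.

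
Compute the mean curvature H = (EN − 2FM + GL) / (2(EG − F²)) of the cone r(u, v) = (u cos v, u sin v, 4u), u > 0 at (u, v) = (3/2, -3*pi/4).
H = 4*sqrt(17)/51

With E = 17, F = 0, G = u^2, L = 0, M = 0, N = 4*sqrt(17)*u^2/(17*Abs(u)), assemble
  H = (EN − 2FM + GL) / (2(EG − F²)) = 2*sqrt(17)/(17*Abs(u)).
At (u, v) = (3/2, -3*pi/4): H = 4*sqrt(17)/51.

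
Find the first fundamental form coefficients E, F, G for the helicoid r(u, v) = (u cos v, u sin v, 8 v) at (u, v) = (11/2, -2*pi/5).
E = 1;  F = 0;  G = 377/4

Partials: r_u = (cos(v), sin(v), 0), r_v = (-u*sin(v), u*cos(v), 8). As functions of (u, v):
  E = r_u · r_u = 1,
  F = r_u · r_v = 0,
  G = r_v · r_v = u^2 + 64.
Evaluating at (u, v) = (11/2, -2*pi/5): E = 1, F = 0, G = 377/4.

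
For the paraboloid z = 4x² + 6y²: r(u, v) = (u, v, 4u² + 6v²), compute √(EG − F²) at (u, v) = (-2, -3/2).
√(EG − F²)|_{(-2, -3/2)} = sqrt(581)

E = 64*u^2 + 1, F = 96*u*v, G = 144*v^2 + 1; EG − F² = 64*u^2 + 144*v^2 + 1; √(EG − F²) = sqrt(64*u^2 + 144*v^2 + 1). At the given point: sqrt(581).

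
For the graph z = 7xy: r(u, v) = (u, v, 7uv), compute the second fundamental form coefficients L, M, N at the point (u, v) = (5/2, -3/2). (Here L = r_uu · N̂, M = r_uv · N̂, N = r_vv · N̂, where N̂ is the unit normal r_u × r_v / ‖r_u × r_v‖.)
L = 0;  M = 7*sqrt(1670)/835;  N = 0

Compute the unit normal N̂(u, v) = (-7*v/sqrt(49*u^2 + 49*v^2 + 1), -7*u/sqrt(49*u^2 + 49*v^2 + 1), 1/sqrt(49*u^2 + 49*v^2 + 1)), and the second partials r_uu, r_uv, r_vv. Take dot products:
  L(u, v) = r_uu · N̂ = 0,
  M(u, v) = r_uv · N̂ = 7/sqrt(49*u^2 + 49*v^2 + 1),
  N(u, v) = r_vv · N̂ = 0.
Evaluating at (u, v) = (5/2, -3/2):
  L = 0, M = 7*sqrt(1670)/835, N = 0.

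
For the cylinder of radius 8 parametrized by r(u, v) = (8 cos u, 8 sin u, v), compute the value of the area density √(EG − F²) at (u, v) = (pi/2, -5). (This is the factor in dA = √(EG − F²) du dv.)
√(EG − F²)|_{(pi/2, -5)} = 8

E = 64, F = 0, G = 1, so EG − F² = 64. Taking the positive square root: √(EG − F²) = 8. At (u, v) = (pi/2, -5): 8.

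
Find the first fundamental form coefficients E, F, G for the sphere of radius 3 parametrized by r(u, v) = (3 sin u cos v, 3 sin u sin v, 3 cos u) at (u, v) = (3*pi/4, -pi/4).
E = 9;  F = 0;  G = 9/2

Partials: r_u = (3*cos(u)*cos(v), 3*sin(v)*cos(u), -3*sin(u)), r_v = (-3*sin(u)*sin(v), 3*sin(u)*cos(v), 0). As functions of (u, v):
  E = r_u · r_u = 9,
  F = r_u · r_v = 0,
  G = r_v · r_v = 9*sin(u)^2.
Evaluating at (u, v) = (3*pi/4, -pi/4): E = 9, F = 0, G = 9/2.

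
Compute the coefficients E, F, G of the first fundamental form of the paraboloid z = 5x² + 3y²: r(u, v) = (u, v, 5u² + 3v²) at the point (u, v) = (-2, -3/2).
E = 401;  F = 180;  G = 82

Partials: r_u = (1, 0, 10*u), r_v = (0, 1, 6*v). As functions of (u, v):
  E = r_u · r_u = 100*u^2 + 1,
  F = r_u · r_v = 60*u*v,
  G = r_v · r_v = 36*v^2 + 1.
Evaluating at (u, v) = (-2, -3/2): E = 401, F = 180, G = 82.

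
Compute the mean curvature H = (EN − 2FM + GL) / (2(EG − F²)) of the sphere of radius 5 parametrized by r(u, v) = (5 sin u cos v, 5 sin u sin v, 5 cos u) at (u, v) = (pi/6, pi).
H = -1/5

With E = 25, F = 0, G = 25*sin(u)^2, L = -5*sin(u)/Abs(sin(u)), M = 0, N = -5*sin(u)^3/Abs(sin(u)), assemble
  H = (EN − 2FM + GL) / (2(EG − F²)) = -sin(u)/(5*Abs(sin(u))).
At (u, v) = (pi/6, pi): H = -1/5.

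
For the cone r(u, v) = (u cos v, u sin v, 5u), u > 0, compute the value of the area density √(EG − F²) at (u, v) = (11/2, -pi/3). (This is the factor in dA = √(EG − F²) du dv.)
√(EG − F²)|_{(11/2, -pi/3)} = 11*sqrt(26)/2

E = 26, F = 0, G = u^2, so EG − F² = 26*u^2. Taking the positive square root: √(EG − F²) = sqrt(26)*Abs(u). At (u, v) = (11/2, -pi/3): 11*sqrt(26)/2.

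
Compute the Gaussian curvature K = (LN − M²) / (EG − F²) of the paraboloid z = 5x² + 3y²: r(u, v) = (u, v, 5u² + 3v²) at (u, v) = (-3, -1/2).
K = 3/41405

Coefficients of the first fundamental form: E = 100*u^2 + 1, F = 60*u*v, G = 36*v^2 + 1.
Coefficients of the second fundamental form: L = 10/sqrt(100*u^2 + 36*v^2 + 1), M = 0, N = 6/sqrt(100*u^2 + 36*v^2 + 1).
Assemble K = (LN − M²)/(EG − F²) = 60/(10000*u^4 + 7200*u^2*v^2 + 200*u^2 + 1296*v^4 + 72*v^2 + 1). At (u, v) = (-3, -1/2): K = 3/41405.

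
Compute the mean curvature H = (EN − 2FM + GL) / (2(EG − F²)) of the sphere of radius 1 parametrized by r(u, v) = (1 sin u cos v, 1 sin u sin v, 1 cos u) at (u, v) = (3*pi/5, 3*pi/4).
H = -1

With E = 1, F = 0, G = sin(u)^2, L = -sin(u)/Abs(sin(u)), M = 0, N = -sin(u)^3/Abs(sin(u)), assemble
  H = (EN − 2FM + GL) / (2(EG − F²)) = -sin(u)/Abs(sin(u)).
At (u, v) = (3*pi/5, 3*pi/4): H = -1.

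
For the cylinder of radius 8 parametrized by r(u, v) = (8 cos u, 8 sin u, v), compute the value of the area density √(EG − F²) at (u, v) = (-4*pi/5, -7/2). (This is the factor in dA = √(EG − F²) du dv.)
√(EG − F²)|_{(-4*pi/5, -7/2)} = 8

E = 64, F = 0, G = 1, so EG − F² = 64. Taking the positive square root: √(EG − F²) = 8. At (u, v) = (-4*pi/5, -7/2): 8.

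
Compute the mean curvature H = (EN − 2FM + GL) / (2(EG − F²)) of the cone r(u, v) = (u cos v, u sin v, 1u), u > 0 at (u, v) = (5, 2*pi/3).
H = sqrt(2)/20

With E = 2, F = 0, G = u^2, L = 0, M = 0, N = sqrt(2)*u^2/(2*Abs(u)), assemble
  H = (EN − 2FM + GL) / (2(EG − F²)) = sqrt(2)/(4*Abs(u)).
At (u, v) = (5, 2*pi/3): H = sqrt(2)/20.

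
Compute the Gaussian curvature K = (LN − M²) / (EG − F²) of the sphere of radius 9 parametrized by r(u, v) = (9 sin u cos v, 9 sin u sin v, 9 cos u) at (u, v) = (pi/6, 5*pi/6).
K = 1/81

Coefficients of the first fundamental form: E = 81, F = 0, G = 81*sin(u)^2.
Coefficients of the second fundamental form: L = -9*sin(u)/Abs(sin(u)), M = 0, N = -9*sin(u)^3/Abs(sin(u)).
Assemble K = (LN − M²)/(EG − F²) = 1/81. At (u, v) = (pi/6, 5*pi/6): K = 1/81.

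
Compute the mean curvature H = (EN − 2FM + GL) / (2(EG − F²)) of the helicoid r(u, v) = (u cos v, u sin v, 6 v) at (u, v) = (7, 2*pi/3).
H = 0

With E = 1, F = 0, G = u^2 + 36, L = 0, M = -6/sqrt(u^2 + 36), N = 0, assemble
  H = (EN − 2FM + GL) / (2(EG − F²)) = 0.
At (u, v) = (7, 2*pi/3): H = 0.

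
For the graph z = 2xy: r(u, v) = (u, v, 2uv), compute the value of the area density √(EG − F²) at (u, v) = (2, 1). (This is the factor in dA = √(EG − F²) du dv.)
√(EG − F²)|_{(2, 1)} = sqrt(21)

E = 4*v^2 + 1, F = 4*u*v, G = 4*u^2 + 1, so EG − F² = 4*u^2 + 4*v^2 + 1. Taking the positive square root: √(EG − F²) = sqrt(4*u^2 + 4*v^2 + 1). At (u, v) = (2, 1): sqrt(21).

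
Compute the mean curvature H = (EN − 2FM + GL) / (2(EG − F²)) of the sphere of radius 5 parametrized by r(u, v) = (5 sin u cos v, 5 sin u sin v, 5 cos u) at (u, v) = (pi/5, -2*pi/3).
H = -1/5

With E = 25, F = 0, G = 25*sin(u)^2, L = -5*sin(u)/Abs(sin(u)), M = 0, N = -5*sin(u)^3/Abs(sin(u)), assemble
  H = (EN − 2FM + GL) / (2(EG − F²)) = -sin(u)/(5*Abs(sin(u))).
At (u, v) = (pi/5, -2*pi/3): H = -1/5.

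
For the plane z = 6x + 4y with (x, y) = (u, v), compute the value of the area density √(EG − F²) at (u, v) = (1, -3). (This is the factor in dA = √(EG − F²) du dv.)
√(EG − F²)|_{(1, -3)} = sqrt(53)

E = 37, F = 24, G = 17, so EG − F² = 53. Taking the positive square root: √(EG − F²) = sqrt(53). At (u, v) = (1, -3): sqrt(53).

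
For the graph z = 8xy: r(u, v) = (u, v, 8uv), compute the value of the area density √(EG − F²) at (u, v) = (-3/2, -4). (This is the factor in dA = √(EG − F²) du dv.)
√(EG − F²)|_{(-3/2, -4)} = sqrt(1169)

E = 64*v^2 + 1, F = 64*u*v, G = 64*u^2 + 1, so EG − F² = 64*u^2 + 64*v^2 + 1. Taking the positive square root: √(EG − F²) = sqrt(64*u^2 + 64*v^2 + 1). At (u, v) = (-3/2, -4): sqrt(1169).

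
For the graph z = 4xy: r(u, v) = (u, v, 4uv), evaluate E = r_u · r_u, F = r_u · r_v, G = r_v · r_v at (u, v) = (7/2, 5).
E = 401;  F = 280;  G = 197

Partials: r_u = (1, 0, 4*v), r_v = (0, 1, 4*u). As functions of (u, v):
  E = r_u · r_u = 16*v^2 + 1,
  F = r_u · r_v = 16*u*v,
  G = r_v · r_v = 16*u^2 + 1.
Evaluating at (u, v) = (7/2, 5): E = 401, F = 280, G = 197.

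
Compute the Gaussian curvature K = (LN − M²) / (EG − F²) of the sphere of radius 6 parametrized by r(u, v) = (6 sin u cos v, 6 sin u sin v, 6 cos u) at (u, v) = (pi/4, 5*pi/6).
K = 1/36

Coefficients of the first fundamental form: E = 36, F = 0, G = 36*sin(u)^2.
Coefficients of the second fundamental form: L = -6*sin(u)/Abs(sin(u)), M = 0, N = -6*sin(u)^3/Abs(sin(u)).
Assemble K = (LN − M²)/(EG − F²) = 1/36. At (u, v) = (pi/4, 5*pi/6): K = 1/36.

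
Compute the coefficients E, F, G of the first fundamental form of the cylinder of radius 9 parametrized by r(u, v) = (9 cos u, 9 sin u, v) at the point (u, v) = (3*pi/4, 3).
E = 81;  F = 0;  G = 1

Partials: r_u = (-9*sin(u), 9*cos(u), 0), r_v = (0, 0, 1). As functions of (u, v):
  E = r_u · r_u = 81,
  F = r_u · r_v = 0,
  G = r_v · r_v = 1.
Evaluating at (u, v) = (3*pi/4, 3): E = 81, F = 0, G = 1.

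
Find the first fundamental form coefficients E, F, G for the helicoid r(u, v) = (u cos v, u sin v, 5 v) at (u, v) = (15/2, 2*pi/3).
E = 1;  F = 0;  G = 325/4

Partials: r_u = (cos(v), sin(v), 0), r_v = (-u*sin(v), u*cos(v), 5). As functions of (u, v):
  E = r_u · r_u = 1,
  F = r_u · r_v = 0,
  G = r_v · r_v = u^2 + 25.
Evaluating at (u, v) = (15/2, 2*pi/3): E = 1, F = 0, G = 325/4.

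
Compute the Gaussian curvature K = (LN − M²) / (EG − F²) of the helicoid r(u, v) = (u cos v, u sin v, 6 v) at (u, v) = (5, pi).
K = -36/3721

Coefficients of the first fundamental form: E = 1, F = 0, G = u^2 + 36.
Coefficients of the second fundamental form: L = 0, M = -6/sqrt(u^2 + 36), N = 0.
Assemble K = (LN − M²)/(EG − F²) = -36/(u^2 + 36)^2. At (u, v) = (5, pi): K = -36/3721.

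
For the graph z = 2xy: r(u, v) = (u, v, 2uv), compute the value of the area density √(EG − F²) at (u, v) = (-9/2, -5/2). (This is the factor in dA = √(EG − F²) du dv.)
√(EG − F²)|_{(-9/2, -5/2)} = sqrt(107)

E = 4*v^2 + 1, F = 4*u*v, G = 4*u^2 + 1, so EG − F² = 4*u^2 + 4*v^2 + 1. Taking the positive square root: √(EG − F²) = sqrt(4*u^2 + 4*v^2 + 1). At (u, v) = (-9/2, -5/2): sqrt(107).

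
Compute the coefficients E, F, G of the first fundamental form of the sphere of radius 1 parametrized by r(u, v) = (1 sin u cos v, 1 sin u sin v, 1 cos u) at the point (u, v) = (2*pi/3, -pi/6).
E = 1;  F = 0;  G = 3/4

Partials: r_u = (cos(u)*cos(v), sin(v)*cos(u), -sin(u)), r_v = (-sin(u)*sin(v), sin(u)*cos(v), 0). As functions of (u, v):
  E = r_u · r_u = 1,
  F = r_u · r_v = 0,
  G = r_v · r_v = sin(u)^2.
Evaluating at (u, v) = (2*pi/3, -pi/6): E = 1, F = 0, G = 3/4.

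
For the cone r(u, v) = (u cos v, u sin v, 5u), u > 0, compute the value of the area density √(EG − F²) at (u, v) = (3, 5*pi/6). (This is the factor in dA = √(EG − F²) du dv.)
√(EG − F²)|_{(3, 5*pi/6)} = 3*sqrt(26)

E = 26, F = 0, G = u^2, so EG − F² = 26*u^2. Taking the positive square root: √(EG − F²) = sqrt(26)*Abs(u). At (u, v) = (3, 5*pi/6): 3*sqrt(26).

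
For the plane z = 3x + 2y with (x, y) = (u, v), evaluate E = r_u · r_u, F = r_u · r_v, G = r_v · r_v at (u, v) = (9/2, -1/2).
E = 10;  F = 6;  G = 5

Partials: r_u = (1, 0, 3), r_v = (0, 1, 2). As functions of (u, v):
  E = r_u · r_u = 10,
  F = r_u · r_v = 6,
  G = r_v · r_v = 5.
Evaluating at (u, v) = (9/2, -1/2): E = 10, F = 6, G = 5.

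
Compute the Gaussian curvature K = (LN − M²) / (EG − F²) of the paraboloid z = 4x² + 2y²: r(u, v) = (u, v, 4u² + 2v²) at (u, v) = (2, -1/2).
K = 32/68121

Coefficients of the first fundamental form: E = 64*u^2 + 1, F = 32*u*v, G = 16*v^2 + 1.
Coefficients of the second fundamental form: L = 8/sqrt(64*u^2 + 16*v^2 + 1), M = 0, N = 4/sqrt(64*u^2 + 16*v^2 + 1).
Assemble K = (LN − M²)/(EG − F²) = 32/(4096*u^4 + 2048*u^2*v^2 + 128*u^2 + 256*v^4 + 32*v^2 + 1). At (u, v) = (2, -1/2): K = 32/68121.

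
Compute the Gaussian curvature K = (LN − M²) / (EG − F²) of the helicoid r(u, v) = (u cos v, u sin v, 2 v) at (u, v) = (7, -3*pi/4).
K = -4/2809

Coefficients of the first fundamental form: E = 1, F = 0, G = u^2 + 4.
Coefficients of the second fundamental form: L = 0, M = -2/sqrt(u^2 + 4), N = 0.
Assemble K = (LN − M²)/(EG − F²) = -4/(u^2 + 4)^2. At (u, v) = (7, -3*pi/4): K = -4/2809.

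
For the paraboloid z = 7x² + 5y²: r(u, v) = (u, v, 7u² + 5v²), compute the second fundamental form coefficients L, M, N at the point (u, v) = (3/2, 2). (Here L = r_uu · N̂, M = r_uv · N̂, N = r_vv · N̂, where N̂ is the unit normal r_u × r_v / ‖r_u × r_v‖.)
L = 7*sqrt(842)/421;  M = 0;  N = 5*sqrt(842)/421

Compute the unit normal N̂(u, v) = (-14*u/sqrt(196*u^2 + 100*v^2 + 1), -10*v/sqrt(196*u^2 + 100*v^2 + 1), 1/sqrt(196*u^2 + 100*v^2 + 1)), and the second partials r_uu, r_uv, r_vv. Take dot products:
  L(u, v) = r_uu · N̂ = 14/sqrt(196*u^2 + 100*v^2 + 1),
  M(u, v) = r_uv · N̂ = 0,
  N(u, v) = r_vv · N̂ = 10/sqrt(196*u^2 + 100*v^2 + 1).
Evaluating at (u, v) = (3/2, 2):
  L = 7*sqrt(842)/421, M = 0, N = 5*sqrt(842)/421.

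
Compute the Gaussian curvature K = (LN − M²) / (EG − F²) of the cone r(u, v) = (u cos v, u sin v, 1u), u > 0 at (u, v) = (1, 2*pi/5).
K = 0

Coefficients of the first fundamental form: E = 2, F = 0, G = u^2.
Coefficients of the second fundamental form: L = 0, M = 0, N = sqrt(2)*u^2/(2*Abs(u)).
Assemble K = (LN − M²)/(EG − F²) = 0. At (u, v) = (1, 2*pi/5): K = 0.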